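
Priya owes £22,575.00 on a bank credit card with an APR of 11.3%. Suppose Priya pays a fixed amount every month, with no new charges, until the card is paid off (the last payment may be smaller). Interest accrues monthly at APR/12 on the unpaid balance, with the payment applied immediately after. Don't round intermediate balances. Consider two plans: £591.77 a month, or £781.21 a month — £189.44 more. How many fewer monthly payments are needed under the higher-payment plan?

14 fewer payments

Monthly rate r = 11.3%/12 = 0.941667% = 0.00941667.
At £591.77/mo: n = ⌈−ln(1 − rB₀/P)/ln(1+r)⌉ = 48 payments (last £289.33); total interest = total paid − £22,575.00 = £5,527.52.
At £781.21/mo: 34 payments (last £693.86); total interest £3,898.79.
Payments saved = 48 − 34 = 14.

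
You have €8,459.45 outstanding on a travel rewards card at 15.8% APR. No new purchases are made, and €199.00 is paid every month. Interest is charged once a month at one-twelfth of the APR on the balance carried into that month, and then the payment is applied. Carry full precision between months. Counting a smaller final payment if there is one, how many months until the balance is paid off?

63 payments

Monthly rate r = 15.8%/12 = 1.31667% = 0.0131667.
Recurrence: B ← B·(1+r) − €199.00.
Month 1: interest €111.38; balance after payment €8,371.83.
Month 2: interest €110.23; balance after payment €8,283.06.
Closed form: n = −ln(1 − rB₀/P)/ln(1+r) = −ln(0.44029)/ln(1.01317) ≈ 62.713, so the balance reaches zero during payment 63.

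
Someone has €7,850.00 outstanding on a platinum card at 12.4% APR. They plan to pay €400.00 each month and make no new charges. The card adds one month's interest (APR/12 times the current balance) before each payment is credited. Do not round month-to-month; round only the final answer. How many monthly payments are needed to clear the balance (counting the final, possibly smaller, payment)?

23 months

Monthly rate r = 12.4%/12 = 1.03333% = 0.0103333.
Recurrence: B ← B·(1+r) − €400.00.
Month 1: interest €81.12; balance after payment €7,531.12.
Month 2: interest €77.82; balance after payment €7,208.94.
Closed form: n = −ln(1 − rB₀/P)/ln(1+r) = −ln(0.79721)/ln(1.01033) ≈ 22.046, so the balance reaches zero during payment 23.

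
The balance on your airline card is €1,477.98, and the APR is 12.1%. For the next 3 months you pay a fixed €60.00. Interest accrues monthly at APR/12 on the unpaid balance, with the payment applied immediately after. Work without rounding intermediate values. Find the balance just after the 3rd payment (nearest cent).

€1,341.32

Monthly rate r = 12.1%/12 = 1.00833% = 0.0100833.
Each month: B ← B·(1+r) − €60.00.
Month 1: interest €14.90; balance after payment €1,432.88.
Month 2: interest €14.45; balance after payment €1,387.33.
Month 3: interest €13.99; balance after payment €1,341.32.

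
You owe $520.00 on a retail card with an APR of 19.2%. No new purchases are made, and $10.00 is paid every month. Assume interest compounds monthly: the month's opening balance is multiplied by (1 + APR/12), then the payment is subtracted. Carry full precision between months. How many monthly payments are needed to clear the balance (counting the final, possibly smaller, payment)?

113 payments

Monthly rate r = 19.2%/12 = 1.6% = 0.016.
Recurrence: B ← B·(1+r) − $10.00.
Month 1: interest $8.32; balance after payment $518.32.
Month 2: interest $8.29; balance after payment $516.61.
Closed form: n = −ln(1 − rB₀/P)/ln(1+r) = −ln(0.168)/ln(1.016) ≈ 112.376, so the balance reaches zero during payment 113.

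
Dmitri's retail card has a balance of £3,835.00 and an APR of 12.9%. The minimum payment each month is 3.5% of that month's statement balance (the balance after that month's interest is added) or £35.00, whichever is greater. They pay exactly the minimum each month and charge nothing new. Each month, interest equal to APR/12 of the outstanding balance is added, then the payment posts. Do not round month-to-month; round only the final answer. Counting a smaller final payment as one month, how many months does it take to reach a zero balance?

Monthly rate r = 12.9%/12 = 1.075% = 0.01075.
While 3.5% of the post-interest balance exceeds £35.00, each month B ← (B·(1+r))·(1 − 0.035), i.e. B shrinks by the factor (1+r)·0.965 = 0.97537.
This holds for months 1–55. Entering month 56 the balance is £973.14; 3.5% of the post-interest balance is now below £35.00, so the flat £35.00 minimum applies from here.
From month 56 a fixed £35.00 at rate r clears £973.14 in 34 more payments. Total: 55 + 34 = 89 months.

89 months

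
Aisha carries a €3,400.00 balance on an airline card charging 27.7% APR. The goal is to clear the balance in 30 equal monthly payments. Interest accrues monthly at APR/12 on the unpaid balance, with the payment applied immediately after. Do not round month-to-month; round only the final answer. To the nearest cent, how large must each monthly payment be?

Monthly rate r = 27.7%/12 = 2.30833% = 0.0230833.
Level-payment amortization: P = B₀·r / (1 − (1+r)^(−n)) = 3400.00·0.0230833 / (1 − 1.02308^(−30)).
Denominator 1 − (1+r)^(−30) = 0.495722366.
P = 78.4833 / 0.495722366 ≈ 158.32.

€158.32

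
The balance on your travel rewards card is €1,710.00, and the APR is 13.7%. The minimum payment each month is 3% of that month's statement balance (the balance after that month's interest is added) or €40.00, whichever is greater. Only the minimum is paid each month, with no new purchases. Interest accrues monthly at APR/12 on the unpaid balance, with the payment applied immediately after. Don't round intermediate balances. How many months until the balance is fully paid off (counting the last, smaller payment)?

Monthly rate r = 13.7%/12 = 1.14167% = 0.0114167.
While 3% of the post-interest balance exceeds €40.00, each month B ← (B·(1+r))·(1 − 0.03), i.e. B shrinks by the factor (1+r)·0.97 = 0.98107.
This holds for months 1–14. Entering month 15 the balance is €1,308.65; 3% of the post-interest balance is now below €40.00, so the flat €40.00 minimum applies from here.
From month 15 a fixed €40.00 at rate r clears €1,308.65 in 42 more payments. Total: 14 + 42 = 56 months.

56 months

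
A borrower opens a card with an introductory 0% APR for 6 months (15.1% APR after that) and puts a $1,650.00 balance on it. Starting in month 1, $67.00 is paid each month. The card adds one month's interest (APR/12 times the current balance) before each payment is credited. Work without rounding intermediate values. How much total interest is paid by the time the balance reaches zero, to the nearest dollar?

$183

Promo months 1–6 at r₀ = 0%/12 = 0; months 7+ at r₁ = 15.1%/12 = 0.0125833.
After month 6 (no interest yet): B = $1,650.00 − 6·$67.00 = $1,248.00.
Then at r₁ with $67.00/mo: n₂ = −ln(1 − r₁·B/P)/ln(1+r₁) ≈ 21.36 → 22 more payments.
Total paid = 27·$67.00 + $24.09 = $1,833.09; interest = $1,833.09 − $1,650.00 = $183.09.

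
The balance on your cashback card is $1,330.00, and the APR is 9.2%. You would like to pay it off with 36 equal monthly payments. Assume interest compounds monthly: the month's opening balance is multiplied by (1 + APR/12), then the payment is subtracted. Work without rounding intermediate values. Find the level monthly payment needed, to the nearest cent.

Monthly rate r = 9.2%/12 = 0.766667% = 0.00766667.
Level-payment amortization: P = B₀·r / (1 − (1+r)^(−n)) = 1330.00·0.00766667 / (1 − 1.00767^(−36)).
Denominator 1 − (1+r)^(−36) = 0.240387904.
P = 10.1967 / 0.240387904 ≈ 42.42.

$42.42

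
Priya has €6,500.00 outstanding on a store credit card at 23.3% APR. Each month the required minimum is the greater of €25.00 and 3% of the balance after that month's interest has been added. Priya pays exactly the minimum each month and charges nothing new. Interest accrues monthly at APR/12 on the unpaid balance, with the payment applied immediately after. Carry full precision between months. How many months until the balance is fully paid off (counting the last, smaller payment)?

238 months

Monthly rate r = 23.3%/12 = 1.94167% = 0.0194167.
While 3% of the post-interest balance exceeds €25.00, each month B ← (B·(1+r))·(1 − 0.03), i.e. B shrinks by the factor (1+r)·0.97 = 0.98883.
This holds for months 1–185. Entering month 186 the balance is €814.24; 3% of the post-interest balance is now below €25.00, so the flat €25.00 minimum applies from here.
From month 186 a fixed €25.00 at rate r clears €814.24 in 53 more payments. Total: 185 + 53 = 238 months.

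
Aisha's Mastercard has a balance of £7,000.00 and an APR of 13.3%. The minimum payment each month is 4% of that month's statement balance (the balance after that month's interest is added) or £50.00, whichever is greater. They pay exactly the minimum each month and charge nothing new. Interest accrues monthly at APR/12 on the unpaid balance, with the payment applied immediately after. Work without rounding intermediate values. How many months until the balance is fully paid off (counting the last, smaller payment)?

88 months

Monthly rate r = 13.3%/12 = 1.10833% = 0.0110833.
While 4% of the post-interest balance exceeds £50.00, each month B ← (B·(1+r))·(1 − 0.04), i.e. B shrinks by the factor (1+r)·0.96 = 0.97064.
This holds for months 1–59. Entering month 60 the balance is £1,206.51; 4% of the post-interest balance is now below £50.00, so the flat £50.00 minimum applies from here.
From month 60 a fixed £50.00 at rate r clears £1,206.51 in 29 more payments. Total: 59 + 29 = 88 months.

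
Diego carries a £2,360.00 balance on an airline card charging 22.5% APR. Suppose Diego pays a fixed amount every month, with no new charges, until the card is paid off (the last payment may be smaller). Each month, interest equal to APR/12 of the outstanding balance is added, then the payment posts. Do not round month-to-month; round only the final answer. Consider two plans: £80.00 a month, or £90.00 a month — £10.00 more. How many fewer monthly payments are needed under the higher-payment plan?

7 fewer payments

Monthly rate r = 22.5%/12 = 1.875% = 0.01875.
At £80.00/mo: n = ⌈−ln(1 − rB₀/P)/ln(1+r)⌉ = 44 payments (last £28.99); total interest = total paid − £2,360.00 = £1,108.99.
At £90.00/mo: 37 payments (last £38.32); total interest £918.32.
Payments saved = 44 − 37 = 7.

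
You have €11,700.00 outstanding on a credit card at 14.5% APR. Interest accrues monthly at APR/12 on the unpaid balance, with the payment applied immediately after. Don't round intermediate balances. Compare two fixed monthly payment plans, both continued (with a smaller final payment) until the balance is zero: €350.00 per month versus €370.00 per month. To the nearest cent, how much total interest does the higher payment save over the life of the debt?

€246.66

Monthly rate r = 14.5%/12 = 1.20833% = 0.0120833.
At €350.00/mo: n = ⌈−ln(1 − rB₀/P)/ln(1+r)⌉ = 44 payments (last €27.12); total interest = total paid − €11,700.00 = €3,377.12.
At €370.00/mo: 41 payments (last €30.46); total interest €3,130.46.
Interest saved = €3,377.12 − €3,130.46 = €246.66.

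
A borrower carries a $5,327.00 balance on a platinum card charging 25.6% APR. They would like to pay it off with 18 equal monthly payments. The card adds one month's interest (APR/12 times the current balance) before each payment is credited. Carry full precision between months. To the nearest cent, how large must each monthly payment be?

$359.50

Monthly rate r = 25.6%/12 = 2.13333% = 0.0213333.
Level-payment amortization: P = B₀·r / (1 − (1+r)^(−n)) = 5327.00·0.0213333 / (1 − 1.02133^(−18)).
Denominator 1 − (1+r)^(−18) = 0.316112151.
P = 113.643 / 0.316112151 ≈ 359.50.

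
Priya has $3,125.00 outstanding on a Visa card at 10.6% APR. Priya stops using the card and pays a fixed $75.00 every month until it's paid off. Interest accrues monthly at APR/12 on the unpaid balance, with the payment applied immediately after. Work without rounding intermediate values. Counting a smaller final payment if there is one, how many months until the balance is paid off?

53 payments

Monthly rate r = 10.6%/12 = 0.883333% = 0.00883333.
Recurrence: B ← B·(1+r) − $75.00.
Month 1: interest $27.60; balance after payment $3,077.60.
Month 2: interest $27.19; balance after payment $3,029.79.
Closed form: n = −ln(1 − rB₀/P)/ln(1+r) = −ln(0.63194)/ln(1.00883) ≈ 52.186, so the balance reaches zero during payment 53.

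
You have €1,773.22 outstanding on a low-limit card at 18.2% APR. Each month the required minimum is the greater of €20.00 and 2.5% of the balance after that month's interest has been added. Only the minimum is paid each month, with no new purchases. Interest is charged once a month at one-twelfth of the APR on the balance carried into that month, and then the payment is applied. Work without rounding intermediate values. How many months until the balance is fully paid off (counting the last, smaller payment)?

140 months

Monthly rate r = 18.2%/12 = 1.51667% = 0.0151667.
While 2.5% of the post-interest balance exceeds €20.00, each month B ← (B·(1+r))·(1 − 0.025), i.e. B shrinks by the factor (1+r)·0.975 = 0.98979.
This holds for months 1–80. Entering month 81 the balance is €780.05; 2.5% of the post-interest balance is now below €20.00, so the flat €20.00 minimum applies from here.
From month 81 a fixed €20.00 at rate r clears €780.05 in 60 more payments. Total: 80 + 60 = 140 months.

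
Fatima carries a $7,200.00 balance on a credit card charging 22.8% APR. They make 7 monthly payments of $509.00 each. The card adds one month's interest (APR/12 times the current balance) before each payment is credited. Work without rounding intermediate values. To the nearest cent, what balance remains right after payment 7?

$4,441.30

Monthly rate r = 22.8%/12 = 1.9% = 0.019.
Each month: B ← B·(1+r) − $509.00.
Month 1: interest $136.80; balance after payment $6,827.80.
Month 2: interest $129.73; balance after payment $6,448.53.
Month 3: interest $122.52; balance after payment $6,062.05.
Month 4: interest $115.18; balance after payment $5,668.23.
Month 5: interest $107.70; balance after payment $5,266.93.
Month 6: interest $100.07; balance after payment $4,858.00.
Month 7: interest $92.30; balance after payment $4,441.30.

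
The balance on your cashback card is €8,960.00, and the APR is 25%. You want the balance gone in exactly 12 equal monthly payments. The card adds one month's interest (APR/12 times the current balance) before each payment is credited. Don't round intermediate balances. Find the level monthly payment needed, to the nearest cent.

€851.60

Monthly rate r = 25%/12 = 2.08333% = 0.0208333.
Level-payment amortization: P = B₀·r / (1 − (1+r)^(−n)) = 8960.00·0.0208333 / (1 − 1.02083^(−12)).
Denominator 1 − (1+r)^(−12) = 0.219196254.
P = 186.667 / 0.219196254 ≈ 851.60.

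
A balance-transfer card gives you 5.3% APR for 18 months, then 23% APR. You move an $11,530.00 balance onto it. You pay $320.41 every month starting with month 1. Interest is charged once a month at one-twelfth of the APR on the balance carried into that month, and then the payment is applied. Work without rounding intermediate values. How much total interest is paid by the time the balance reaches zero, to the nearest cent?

$2,535.38

Promo months 1–18 at r₀ = 5.3%/12 = 0.00441667; months 19+ at r₁ = 23%/12 = 0.0191667.
After month 18: iterate B ← B·(1+r₀) − $320.41 for 18 months → $6,492.79.
Then at r₁ with $320.41/mo: n₂ = −ln(1 − r₁·B/P)/ln(1+r₁) ≈ 25.90 → 26 more payments.
Total paid = 43·$320.41 + $287.75 = $14,065.38; interest = $14,065.38 − $11,530.00 = $2,535.38.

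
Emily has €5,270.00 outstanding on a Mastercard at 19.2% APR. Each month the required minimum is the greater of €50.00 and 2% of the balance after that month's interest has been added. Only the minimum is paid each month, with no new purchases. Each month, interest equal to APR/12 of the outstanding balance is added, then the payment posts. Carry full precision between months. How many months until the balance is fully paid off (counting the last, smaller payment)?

Monthly rate r = 19.2%/12 = 1.6% = 0.016.
While 2% of the post-interest balance exceeds €50.00, each month B ← (B·(1+r))·(1 − 0.02), i.e. B shrinks by the factor (1+r)·0.98 = 0.99568.
This holds for months 1–176. Entering month 177 the balance is €2,459.76; 2% of the post-interest balance is now below €50.00, so the flat €50.00 minimum applies from here.
From month 177 a fixed €50.00 at rate r clears €2,459.76 in 98 more payments. Total: 176 + 98 = 274 months.

274 months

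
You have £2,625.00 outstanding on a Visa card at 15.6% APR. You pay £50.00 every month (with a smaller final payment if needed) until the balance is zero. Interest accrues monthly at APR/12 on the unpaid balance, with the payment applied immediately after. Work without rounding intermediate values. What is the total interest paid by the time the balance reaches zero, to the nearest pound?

Monthly rate r = 15.6%/12 = 1.3% = 0.013.
Payoff takes n = ⌈−ln(1 − rB₀/P)/ln(1+r)⌉ = ⌈88.825⌉ = 89 payments; the last is £41.27.
Total paid = 88·£50.00 + £41.27 = £4,441.27.
Total interest = total paid − principal = £4,441.27 − £2,625.00 = £1,816.27.

£1,816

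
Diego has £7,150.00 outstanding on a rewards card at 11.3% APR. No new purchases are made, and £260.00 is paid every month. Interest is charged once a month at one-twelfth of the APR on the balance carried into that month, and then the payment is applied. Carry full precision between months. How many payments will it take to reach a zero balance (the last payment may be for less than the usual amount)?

Monthly rate r = 11.3%/12 = 0.941667% = 0.00941667.
Recurrence: B ← B·(1+r) − £260.00.
Month 1: interest £67.33; balance after payment £6,957.33.
Month 2: interest £65.51; balance after payment £6,762.84.
Closed form: n = −ln(1 − rB₀/P)/ln(1+r) = −ln(0.74104)/ln(1.00942) ≈ 31.976, so the balance reaches zero during payment 32.

32 payments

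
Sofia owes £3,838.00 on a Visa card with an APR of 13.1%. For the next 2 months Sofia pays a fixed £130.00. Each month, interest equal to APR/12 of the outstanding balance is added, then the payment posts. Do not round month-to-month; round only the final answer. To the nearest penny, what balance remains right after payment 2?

Monthly rate r = 13.1%/12 = 1.09167% = 0.0109167.
Each month: B ← B·(1+r) − £130.00.
Month 1: interest £41.90; balance after payment £3,749.90.
Month 2: interest £40.94; balance after payment £3,660.83.

£3,660.83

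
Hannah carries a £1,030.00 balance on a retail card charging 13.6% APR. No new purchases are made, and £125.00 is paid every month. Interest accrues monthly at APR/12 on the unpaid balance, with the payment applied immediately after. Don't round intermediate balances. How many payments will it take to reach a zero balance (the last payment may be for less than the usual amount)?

9 payments

Monthly rate r = 13.6%/12 = 1.13333% = 0.0113333.
Recurrence: B ← B·(1+r) − £125.00.
Month 1: interest £11.67; balance after payment £916.67.
Month 2: interest £10.39; balance after payment £802.06.
Closed form: n = −ln(1 − rB₀/P)/ln(1+r) = −ln(0.90661)/ln(1.01133) ≈ 8.699, so the balance reaches zero during payment 9.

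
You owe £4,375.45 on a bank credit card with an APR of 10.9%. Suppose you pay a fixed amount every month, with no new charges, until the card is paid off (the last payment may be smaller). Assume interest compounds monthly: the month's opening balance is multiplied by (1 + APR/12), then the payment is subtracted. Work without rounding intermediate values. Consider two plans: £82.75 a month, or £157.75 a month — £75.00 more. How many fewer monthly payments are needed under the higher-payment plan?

40 fewer payments

Monthly rate r = 10.9%/12 = 0.908333% = 0.00908333.
At £82.75/mo: n = ⌈−ln(1 − rB₀/P)/ln(1+r)⌉ = 73 payments (last £31.47); total interest = total paid − £4,375.45 = £1,614.02.
At £157.75/mo: 33 payments (last £16.09); total interest £688.64.
Payments saved = 73 − 33 = 40.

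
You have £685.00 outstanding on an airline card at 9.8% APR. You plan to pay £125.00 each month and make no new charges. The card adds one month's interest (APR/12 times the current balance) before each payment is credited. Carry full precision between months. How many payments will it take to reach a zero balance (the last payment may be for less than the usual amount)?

6 months

Monthly rate r = 9.8%/12 = 0.816667% = 0.00816667.
Recurrence: B ← B·(1+r) − £125.00.
Month 1: interest £5.59; balance after payment £565.59.
Month 2: interest £4.62; balance after payment £445.21.
Month 3: interest £3.64; balance after payment £323.85.
Month 4: interest £2.64; balance after payment £201.49.
Month 5: interest £1.65; balance after payment £78.14.
Month 6: interest £0.64; balance after payment £0.00.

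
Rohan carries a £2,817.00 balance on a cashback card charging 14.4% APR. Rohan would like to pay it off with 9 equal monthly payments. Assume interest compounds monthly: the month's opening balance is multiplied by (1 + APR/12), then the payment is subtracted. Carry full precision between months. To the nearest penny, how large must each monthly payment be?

£332.08

Monthly rate r = 14.4%/12 = 1.2% = 0.012.
Level-payment amortization: P = B₀·r / (1 − (1+r)^(−n)) = 2817.00·0.012 / (1 − 1.012^(−9)).
Denominator 1 − (1+r)^(−9) = 0.101795167.
P = 33.804 / 0.101795167 ≈ 332.08.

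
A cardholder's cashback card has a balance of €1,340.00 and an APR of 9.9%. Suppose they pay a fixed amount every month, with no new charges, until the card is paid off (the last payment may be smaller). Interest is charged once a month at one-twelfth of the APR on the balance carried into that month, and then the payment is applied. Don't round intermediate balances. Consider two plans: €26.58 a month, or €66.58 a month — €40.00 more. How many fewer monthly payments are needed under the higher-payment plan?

43 fewer payments

Monthly rate r = 9.9%/12 = 0.825% = 0.00825.
At €26.58/mo: n = ⌈−ln(1 − rB₀/P)/ln(1+r)⌉ = 66 payments (last €11.86); total interest = total paid − €1,340.00 = €399.56.
At €66.58/mo: 23 payments (last €6.63); total interest €131.39.
Payments saved = 66 − 23 = 43.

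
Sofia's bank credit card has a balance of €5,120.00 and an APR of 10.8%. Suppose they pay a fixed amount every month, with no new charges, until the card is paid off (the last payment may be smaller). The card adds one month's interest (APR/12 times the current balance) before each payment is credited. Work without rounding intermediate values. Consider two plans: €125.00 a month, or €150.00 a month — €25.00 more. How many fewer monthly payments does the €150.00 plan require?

11 fewer payments

Monthly rate r = 10.8%/12 = 0.9% = 0.009.
At €125.00/mo: n = ⌈−ln(1 − rB₀/P)/ln(1+r)⌉ = 52 payments (last €41.03); total interest = total paid − €5,120.00 = €1,296.03.
At €150.00/mo: 41 payments (last €144.41); total interest €1,024.41.
Payments saved = 52 − 41 = 11.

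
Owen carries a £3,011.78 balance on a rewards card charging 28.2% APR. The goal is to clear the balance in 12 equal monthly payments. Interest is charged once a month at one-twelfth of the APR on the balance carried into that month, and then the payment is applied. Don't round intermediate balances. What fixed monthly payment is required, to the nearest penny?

£290.95

Monthly rate r = 28.2%/12 = 2.35% = 0.0235.
Level-payment amortization: P = B₀·r / (1 − (1+r)^(−n)) = 3011.78·0.0235 / (1 − 1.0235^(−12)).
Denominator 1 − (1+r)^(−12) = 0.243261489.
P = 70.7768 / 0.243261489 ≈ 290.95.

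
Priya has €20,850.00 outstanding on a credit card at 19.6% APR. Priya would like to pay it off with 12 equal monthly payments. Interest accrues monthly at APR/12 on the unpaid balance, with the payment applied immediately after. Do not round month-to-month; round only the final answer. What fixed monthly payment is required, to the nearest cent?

Monthly rate r = 19.6%/12 = 1.63333% = 0.0163333.
Level-payment amortization: P = B₀·r / (1 − (1+r)^(−n)) = 20850.00·0.0163333 / (1 − 1.01633^(−12)).
Denominator 1 − (1+r)^(−12) = 0.176685121.
P = 340.55 / 0.176685121 ≈ 1927.44.

€1,927.44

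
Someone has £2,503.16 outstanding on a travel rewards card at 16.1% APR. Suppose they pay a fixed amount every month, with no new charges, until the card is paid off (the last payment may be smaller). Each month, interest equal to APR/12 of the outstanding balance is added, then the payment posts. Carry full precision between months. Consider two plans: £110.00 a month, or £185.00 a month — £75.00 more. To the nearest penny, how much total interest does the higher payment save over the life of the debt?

£226.10

Monthly rate r = 16.1%/12 = 1.34167% = 0.0134167.
At £110.00/mo: n = ⌈−ln(1 − rB₀/P)/ln(1+r)⌉ = 28 payments (last £36.87); total interest = total paid − £2,503.16 = £503.71.
At £185.00/mo: 16 payments (last £5.77); total interest £277.61.
Interest saved = £503.71 − £277.61 = £226.10.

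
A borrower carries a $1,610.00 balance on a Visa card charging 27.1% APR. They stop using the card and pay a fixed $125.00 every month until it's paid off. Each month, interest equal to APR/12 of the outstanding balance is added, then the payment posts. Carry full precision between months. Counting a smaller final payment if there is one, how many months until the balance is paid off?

Monthly rate r = 27.1%/12 = 2.25833% = 0.0225833.
Recurrence: B ← B·(1+r) − $125.00.
Month 1: interest $36.36; balance after payment $1,521.36.
Month 2: interest $34.36; balance after payment $1,430.72.
Closed form: n = −ln(1 − rB₀/P)/ln(1+r) = −ln(0.70913)/ln(1.02258) ≈ 15.391, so the balance reaches zero during payment 16.

16 months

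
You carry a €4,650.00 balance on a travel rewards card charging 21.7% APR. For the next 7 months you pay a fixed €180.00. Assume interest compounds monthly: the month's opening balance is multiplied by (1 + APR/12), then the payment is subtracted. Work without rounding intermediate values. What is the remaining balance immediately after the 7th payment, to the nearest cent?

€3,941.07

Monthly rate r = 21.7%/12 = 1.80833% = 0.0180833.
Each month: B ← B·(1+r) − €180.00.
Month 1: interest €84.09; balance after payment €4,554.09.
Month 2: interest €82.35; balance after payment €4,456.44.
Month 3: interest €80.59; balance after payment €4,357.03.
Month 4: interest €78.79; balance after payment €4,255.82.
Month 5: interest €76.96; balance after payment €4,152.78.
Month 6: interest €75.10; balance after payment €4,047.87.
Month 7: interest €73.20; balance after payment €3,941.07.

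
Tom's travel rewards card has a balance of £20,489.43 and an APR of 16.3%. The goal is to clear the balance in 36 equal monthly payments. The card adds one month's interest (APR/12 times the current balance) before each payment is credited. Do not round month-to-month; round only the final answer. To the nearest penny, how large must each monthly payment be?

Monthly rate r = 16.3%/12 = 1.35833% = 0.0135833.
Level-payment amortization: P = B₀·r / (1 − (1+r)^(−n)) = 20489.43·0.0135833 / (1 − 1.01358^(−36)).
Denominator 1 − (1+r)^(−36) = 0.38473896.
P = 278.315 / 0.38473896 ≈ 723.39.

£723.39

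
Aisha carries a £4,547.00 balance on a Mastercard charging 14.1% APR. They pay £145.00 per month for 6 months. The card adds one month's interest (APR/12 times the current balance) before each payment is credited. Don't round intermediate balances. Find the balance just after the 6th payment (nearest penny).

£3,981.17

Monthly rate r = 14.1%/12 = 1.175% = 0.01175.
Each month: B ← B·(1+r) − £145.00.
Month 1: interest £53.43; balance after payment £4,455.43.
Month 2: interest £52.35; balance after payment £4,362.78.
Month 3: interest £51.26; balance after payment £4,269.04.
Month 4: interest £50.16; balance after payment £4,174.20.
Month 5: interest £49.05; balance after payment £4,078.25.
Month 6: interest £47.92; balance after payment £3,981.17.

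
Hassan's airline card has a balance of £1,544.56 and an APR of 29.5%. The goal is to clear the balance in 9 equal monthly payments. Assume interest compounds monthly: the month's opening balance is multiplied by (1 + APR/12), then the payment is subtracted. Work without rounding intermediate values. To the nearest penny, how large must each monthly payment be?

£193.39

Monthly rate r = 29.5%/12 = 2.45833% = 0.0245833.
Level-payment amortization: P = B₀·r / (1 − (1+r)^(−n)) = 1544.56·0.0245833 / (1 − 1.02458^(−9)).
Denominator 1 − (1+r)^(−9) = 0.196336181.
P = 37.9704 / 0.196336181 ≈ 193.39.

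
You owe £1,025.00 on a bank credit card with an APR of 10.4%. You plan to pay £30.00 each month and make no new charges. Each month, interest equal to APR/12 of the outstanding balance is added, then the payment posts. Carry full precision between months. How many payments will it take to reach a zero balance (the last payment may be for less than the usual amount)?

Monthly rate r = 10.4%/12 = 0.866667% = 0.00866667.
Recurrence: B ← B·(1+r) − £30.00.
Month 1: interest £8.88; balance after payment £1,003.88.
Month 2: interest £8.70; balance after payment £982.58.
Closed form: n = −ln(1 − rB₀/P)/ln(1+r) = −ln(0.70389)/ln(1.00867) ≈ 40.691, so the balance reaches zero during payment 41.

41 months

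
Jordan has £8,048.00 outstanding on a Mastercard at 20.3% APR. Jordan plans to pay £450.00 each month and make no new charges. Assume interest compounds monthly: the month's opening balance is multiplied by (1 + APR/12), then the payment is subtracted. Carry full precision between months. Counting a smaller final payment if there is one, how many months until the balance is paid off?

22 months

Monthly rate r = 20.3%/12 = 1.69167% = 0.0169167.
Recurrence: B ← B·(1+r) − £450.00.
Month 1: interest £136.15; balance after payment £7,734.15.
Month 2: interest £130.84; balance after payment £7,414.98.
Closed form: n = −ln(1 − rB₀/P)/ln(1+r) = −ln(0.69745)/ln(1.01692) ≈ 21.479, so the balance reaches zero during payment 22.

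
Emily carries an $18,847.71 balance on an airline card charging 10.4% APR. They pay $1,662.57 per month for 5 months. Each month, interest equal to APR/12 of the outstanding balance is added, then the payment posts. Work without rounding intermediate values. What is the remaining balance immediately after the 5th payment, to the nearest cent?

Monthly rate r = 10.4%/12 = 0.866667% = 0.00866667.
Each month: B ← B·(1+r) − $1,662.57.
Month 1: interest $163.35; balance after payment $17,348.49.
Month 2: interest $150.35; balance after payment $15,836.27.
Month 3: interest $137.25; balance after payment $14,310.95.
Month 4: interest $124.03; balance after payment $12,772.41.
Month 5: interest $110.69; balance after payment $11,220.53.

$11,220.53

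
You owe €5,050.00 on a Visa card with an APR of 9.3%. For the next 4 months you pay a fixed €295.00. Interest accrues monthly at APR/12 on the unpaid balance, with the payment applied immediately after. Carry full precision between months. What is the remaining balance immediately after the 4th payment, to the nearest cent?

€4,014.59

Monthly rate r = 9.3%/12 = 0.775% = 0.00775.
Each month: B ← B·(1+r) − €295.00.
Month 1: interest €39.14; balance after payment €4,794.14.
Month 2: interest €37.15; balance after payment €4,536.29.
Month 3: interest €35.16; balance after payment €4,276.45.
Month 4: interest €33.14; balance after payment €4,014.59.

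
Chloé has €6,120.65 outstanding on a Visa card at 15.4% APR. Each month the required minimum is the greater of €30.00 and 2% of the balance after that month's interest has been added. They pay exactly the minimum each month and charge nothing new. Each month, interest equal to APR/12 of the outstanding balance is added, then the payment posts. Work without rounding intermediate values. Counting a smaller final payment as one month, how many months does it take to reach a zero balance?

Monthly rate r = 15.4%/12 = 1.28333% = 0.0128333.
While 2% of the post-interest balance exceeds €30.00, each month B ← (B·(1+r))·(1 − 0.02), i.e. B shrinks by the factor (1+r)·0.98 = 0.99258.
This holds for months 1–191. Entering month 192 the balance is €1,474.80; 2% of the post-interest balance is now below €30.00, so the flat €30.00 minimum applies from here.
From month 192 a fixed €30.00 at rate r clears €1,474.80 in 79 more payments. Total: 191 + 79 = 270 months.

270 months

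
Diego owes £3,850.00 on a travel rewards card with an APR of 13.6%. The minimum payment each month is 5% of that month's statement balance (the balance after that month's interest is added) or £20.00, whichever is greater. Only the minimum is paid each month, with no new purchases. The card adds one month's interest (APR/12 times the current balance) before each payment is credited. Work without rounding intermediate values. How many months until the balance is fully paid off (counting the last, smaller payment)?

Monthly rate r = 13.6%/12 = 1.13333% = 0.0113333.
While 5% of the post-interest balance exceeds £20.00, each month B ← (B·(1+r))·(1 − 0.05), i.e. B shrinks by the factor (1+r)·0.95 = 0.96077.
This holds for months 1–57. Entering month 58 the balance is £393.26; 5% of the post-interest balance is now below £20.00, so the flat £20.00 minimum applies from here.
From month 58 a fixed £20.00 at rate r clears £393.26 in 23 more payments. Total: 57 + 23 = 80 months.

80 months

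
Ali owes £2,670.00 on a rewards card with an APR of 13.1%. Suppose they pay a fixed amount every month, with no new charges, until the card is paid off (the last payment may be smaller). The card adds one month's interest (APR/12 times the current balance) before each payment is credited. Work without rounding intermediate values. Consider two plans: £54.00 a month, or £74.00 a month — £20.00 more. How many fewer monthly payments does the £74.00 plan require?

Monthly rate r = 13.1%/12 = 1.09167% = 0.0109167.
At £54.00/mo: n = ⌈−ln(1 − rB₀/P)/ln(1+r)⌉ = 72 payments (last £25.65); total interest = total paid − £2,670.00 = £1,189.65.
At £74.00/mo: 47 payments (last £8.49); total interest £742.49.
Payments saved = 72 − 47 = 25.

25 fewer payments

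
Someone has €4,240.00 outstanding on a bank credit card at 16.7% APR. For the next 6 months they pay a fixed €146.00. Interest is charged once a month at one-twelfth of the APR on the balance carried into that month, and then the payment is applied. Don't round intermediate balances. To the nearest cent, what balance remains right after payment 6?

€3,699.54

Monthly rate r = 16.7%/12 = 1.39167% = 0.0139167.
Each month: B ← B·(1+r) − €146.00.
Month 1: interest €59.01; balance after payment €4,153.01.
Month 2: interest €57.80; balance after payment €4,064.80.
Month 3: interest €56.57; balance after payment €3,975.37.
Month 4: interest €55.32; balance after payment €3,884.70.
Month 5: interest €54.06; balance after payment €3,792.76.
Month 6: interest €52.78; balance after payment €3,699.54.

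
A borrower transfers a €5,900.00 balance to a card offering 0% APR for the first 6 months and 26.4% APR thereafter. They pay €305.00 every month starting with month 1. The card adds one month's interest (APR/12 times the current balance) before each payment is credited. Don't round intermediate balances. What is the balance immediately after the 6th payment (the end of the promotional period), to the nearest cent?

€4,070.00

Promo months 1–6 at r₀ = 0%/12 = 0; months 7+ at r₁ = 26.4%/12 = 0.022.
After month 6 (no interest yet): B = €5,900.00 − 6·€305.00 = €4,070.00.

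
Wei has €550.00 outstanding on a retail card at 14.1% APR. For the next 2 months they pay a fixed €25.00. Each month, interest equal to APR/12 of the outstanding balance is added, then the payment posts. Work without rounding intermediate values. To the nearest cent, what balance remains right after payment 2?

€512.71

Monthly rate r = 14.1%/12 = 1.175% = 0.01175.
Each month: B ← B·(1+r) − €25.00.
Month 1: interest €6.46; balance after payment €531.46.
Month 2: interest €6.24; balance after payment €512.71.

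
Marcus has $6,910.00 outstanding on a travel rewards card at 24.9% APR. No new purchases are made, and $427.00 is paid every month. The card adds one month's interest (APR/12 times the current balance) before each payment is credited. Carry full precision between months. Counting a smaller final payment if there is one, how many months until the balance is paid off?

20 payments

Monthly rate r = 24.9%/12 = 2.075% = 0.02075.
Recurrence: B ← B·(1+r) − $427.00.
Month 1: interest $143.38; balance after payment $6,626.38.
Month 2: interest $137.50; balance after payment $6,336.88.
Closed form: n = −ln(1 − rB₀/P)/ln(1+r) = −ln(0.66421)/ln(1.02075) ≈ 19.922, so the balance reaches zero during payment 20.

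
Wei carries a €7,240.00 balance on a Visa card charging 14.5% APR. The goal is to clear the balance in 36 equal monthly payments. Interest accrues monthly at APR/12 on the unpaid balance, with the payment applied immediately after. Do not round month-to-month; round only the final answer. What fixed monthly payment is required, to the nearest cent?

€249.21

Monthly rate r = 14.5%/12 = 1.20833% = 0.0120833.
Level-payment amortization: P = B₀·r / (1 − (1+r)^(−n)) = 7240.00·0.0120833 / (1 − 1.01208^(−36)).
Denominator 1 − (1+r)^(−36) = 0.351045619.
P = 87.4833 / 0.351045619 ≈ 249.21.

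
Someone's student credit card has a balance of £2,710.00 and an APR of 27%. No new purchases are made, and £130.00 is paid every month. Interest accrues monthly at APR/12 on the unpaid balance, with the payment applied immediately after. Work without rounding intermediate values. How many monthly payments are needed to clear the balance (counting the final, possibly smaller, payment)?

29 payments

Monthly rate r = 27%/12 = 2.25% = 0.0225.
Recurrence: B ← B·(1+r) − £130.00.
Month 1: interest £60.97; balance after payment £2,640.97.
Month 2: interest £59.42; balance after payment £2,570.40.
Closed form: n = −ln(1 − rB₀/P)/ln(1+r) = −ln(0.53096)/ln(1.0225) ≈ 28.452, so the balance reaches zero during payment 29.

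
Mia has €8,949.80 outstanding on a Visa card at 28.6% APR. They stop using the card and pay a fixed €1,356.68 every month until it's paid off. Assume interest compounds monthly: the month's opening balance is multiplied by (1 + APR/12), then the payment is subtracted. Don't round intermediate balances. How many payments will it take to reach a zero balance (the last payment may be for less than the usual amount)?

8 months

Monthly rate r = 28.6%/12 = 2.38333% = 0.0238333.
Recurrence: B ← B·(1+r) − €1,356.68.
Month 1: interest €213.30; balance after payment €7,806.42.
Month 2: interest €186.05; balance after payment €6,635.80.
Closed form: n = −ln(1 − rB₀/P)/ln(1+r) = −ln(0.84278)/ln(1.02383) ≈ 7.262, so the balance reaches zero during payment 8.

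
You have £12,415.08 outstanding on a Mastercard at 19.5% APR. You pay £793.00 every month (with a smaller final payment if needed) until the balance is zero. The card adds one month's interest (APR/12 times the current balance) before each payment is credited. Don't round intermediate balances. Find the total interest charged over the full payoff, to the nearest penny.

Monthly rate r = 19.5%/12 = 1.625% = 0.01625.
Payoff takes n = ⌈−ln(1 − rB₀/P)/ln(1+r)⌉ = ⌈18.213⌉ = 19 payments; the last is £169.67.
Total paid = 18·£793.00 + £169.67 = £14,443.67.
Total interest = total paid − principal = £14,443.67 − £12,415.08 = £2,028.59.

£2,028.59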